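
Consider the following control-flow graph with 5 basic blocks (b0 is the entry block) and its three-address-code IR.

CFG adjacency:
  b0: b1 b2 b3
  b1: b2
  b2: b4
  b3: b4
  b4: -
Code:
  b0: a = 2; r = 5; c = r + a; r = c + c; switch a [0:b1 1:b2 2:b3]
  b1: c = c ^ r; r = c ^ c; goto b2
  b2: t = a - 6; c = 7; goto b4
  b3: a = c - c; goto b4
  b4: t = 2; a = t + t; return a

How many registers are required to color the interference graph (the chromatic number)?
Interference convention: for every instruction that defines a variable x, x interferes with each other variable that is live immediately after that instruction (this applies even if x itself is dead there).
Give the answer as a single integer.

Answer: 3

Derivation:
Per-block:
  b0: def={a,c,r} ue=∅
  b1: def={c,r} ue={c,r}
  b2: def={c,t} ue={a}
  b3: def={a} ue={c}
  b4: def={a,t} ue=∅

Backward fixpoint:
  b0 li=∅ lo={a,c,r}
  b1 li={a,c,r} lo={a}
  b2 li={a} lo=∅
  b3 li={c} lo=∅
  b4 li=∅ lo=∅

Interfere edges:
  a: {c,r}
  c: {a,r}
  r: {a,c}
  t: ∅

Colouring:
  lower bound: {a,c,r} mutually conflict ⇒ χ ≥ 3
  assign a→R0 c→R1 r→R2 t→R0 — no edge inside a register ⇒ χ ≤ 3
  χ = 3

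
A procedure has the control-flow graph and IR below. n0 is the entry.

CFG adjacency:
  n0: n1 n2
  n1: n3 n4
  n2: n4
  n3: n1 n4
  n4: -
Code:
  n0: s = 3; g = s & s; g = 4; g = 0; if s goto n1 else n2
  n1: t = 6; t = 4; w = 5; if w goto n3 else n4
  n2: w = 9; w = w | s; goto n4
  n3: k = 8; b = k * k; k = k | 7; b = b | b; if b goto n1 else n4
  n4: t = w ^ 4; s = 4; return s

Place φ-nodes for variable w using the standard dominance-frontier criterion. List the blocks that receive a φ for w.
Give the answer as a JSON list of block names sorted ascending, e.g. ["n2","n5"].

idom tree: n1←n0 n2←n0 n3←n1 n4←n0
Join-block Dom:
  n1: preds {n0,n3}: {n0} ∩ {n0,n1,n3} = {n0}; idom=n0
  n4: preds {n1,n2,n3}: {n0,n1} ∩ {n0,n2} ∩ {n0,n1,n3} = {n0}; idom=n0

Frontier:
  join n1 pred n0: · stop@n0
  join n1 pred n3: n3→n1 stop@n0
  join n4 pred n1: n1 stop@n0
  join n4 pred n2: n2 stop@n0
  join n4 pred n3: n3→n1 stop@n0
  DF(n0)=∅
  DF(n1)={n1,n4}
  DF(n2)={n4}
  DF(n3)={n1,n4}
  DF(n4)=∅

φ for w: defs {n1,n2}
  DF⁺ = {n1,n4}

Answer: ["n1", "n4"]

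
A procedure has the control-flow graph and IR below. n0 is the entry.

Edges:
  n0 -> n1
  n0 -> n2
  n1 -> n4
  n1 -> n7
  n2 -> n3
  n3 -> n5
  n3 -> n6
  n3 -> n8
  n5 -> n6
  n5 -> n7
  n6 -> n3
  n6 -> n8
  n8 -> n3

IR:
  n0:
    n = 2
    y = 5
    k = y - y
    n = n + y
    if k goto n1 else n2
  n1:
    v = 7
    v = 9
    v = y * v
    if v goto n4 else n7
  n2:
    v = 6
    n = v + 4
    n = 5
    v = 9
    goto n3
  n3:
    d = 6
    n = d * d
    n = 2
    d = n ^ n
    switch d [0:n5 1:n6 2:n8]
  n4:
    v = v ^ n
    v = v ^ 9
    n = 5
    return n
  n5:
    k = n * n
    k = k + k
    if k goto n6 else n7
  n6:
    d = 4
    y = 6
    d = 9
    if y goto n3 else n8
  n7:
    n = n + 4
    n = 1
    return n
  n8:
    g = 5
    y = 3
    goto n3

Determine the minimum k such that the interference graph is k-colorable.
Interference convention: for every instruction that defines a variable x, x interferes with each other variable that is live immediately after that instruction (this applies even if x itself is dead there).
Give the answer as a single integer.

def/use:
  n0: def={k,n,y} ue=∅
  n1: def={v} ue={y}
  n2: def={n,v} ue=∅
  n3: def={d,n} ue=∅
  n4: def={n,v} ue={n,v}
  n5: def={k} ue={n}
  n6: def={d,y} ue=∅
  n7: def={n} ue={n}
  n8: def={g,y} ue=∅

Backward fixpoint:
  n0 li=∅ lo={n,y}
  n1 li={n,y} lo={n,v}
  n2 li=∅ lo=∅
  n3 li=∅ lo={n}
  n4 li={n,v} lo=∅
  n5 li={n} lo={n}
  n6 li=∅ lo=∅
  n7 li={n} lo=∅
  n8 li=∅ lo=∅

Interfere edges:
  d: {n,y}
  g: ∅
  k: {n,y}
  n: {d,k,v,y}
  v: {n,y}
  y: {d,k,n,v}

Registers:
  {d,n,y} pairwise interfere (3-clique) ⇒ χ ≥ 3
  assign d→R2 g→R0 k→R2 n→R0 v→R2 y→R1 — no edge inside a register ⇒ χ ≤ 3
  χ = 3

Answer: 3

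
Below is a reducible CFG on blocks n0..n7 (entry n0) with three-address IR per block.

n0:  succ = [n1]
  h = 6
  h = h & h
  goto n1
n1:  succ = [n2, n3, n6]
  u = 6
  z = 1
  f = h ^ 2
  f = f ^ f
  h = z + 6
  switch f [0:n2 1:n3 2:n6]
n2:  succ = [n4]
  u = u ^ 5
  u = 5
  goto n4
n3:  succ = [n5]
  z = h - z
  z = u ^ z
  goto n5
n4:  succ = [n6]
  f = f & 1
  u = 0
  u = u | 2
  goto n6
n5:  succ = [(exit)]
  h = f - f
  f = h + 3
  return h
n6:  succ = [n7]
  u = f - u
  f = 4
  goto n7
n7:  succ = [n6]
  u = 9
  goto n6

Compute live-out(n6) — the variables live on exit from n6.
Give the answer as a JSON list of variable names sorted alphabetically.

Answer: ["f"]

Analysis:
Per-block:
  n0: {h} / ∅
  n1: {f,h,u,z} / {h}
  n2: {u} / {u}
  n3: {z} / {h,u,z}
  n4: {f,u} / {f}
  n5: {f,h} / {f}
  n6: {f,u} / {f,u}
  n7: {u} / ∅

Liveness:
  n0: in=∅ out={h}
  n1: in={h} out={f,h,u,z}
  n2: in={f,u} out={f}
  n3: in={f,h,u,z} out={f}
  n4: in={f} out={f,u}
  n5: in={f} out=∅
  n6: in={f,u} out={f}
  n7: in={f} out={f,u}

live-out(n6) = ["f"]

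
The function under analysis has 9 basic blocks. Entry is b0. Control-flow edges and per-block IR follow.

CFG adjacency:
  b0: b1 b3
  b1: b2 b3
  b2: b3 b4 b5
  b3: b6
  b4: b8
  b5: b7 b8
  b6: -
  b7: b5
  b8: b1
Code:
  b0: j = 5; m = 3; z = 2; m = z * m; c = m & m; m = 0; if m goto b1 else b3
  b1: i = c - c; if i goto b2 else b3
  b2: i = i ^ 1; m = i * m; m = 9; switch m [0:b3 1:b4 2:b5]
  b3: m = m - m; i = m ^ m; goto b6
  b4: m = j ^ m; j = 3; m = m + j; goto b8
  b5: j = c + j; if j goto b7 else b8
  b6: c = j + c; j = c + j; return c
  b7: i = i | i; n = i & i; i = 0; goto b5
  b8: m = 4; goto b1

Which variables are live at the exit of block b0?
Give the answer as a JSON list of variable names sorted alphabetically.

Block summaries:
  b0: {c,j,m,z} / ∅
  b1: {i} / {c}
  b2: {i,m} / {i,m}
  b3: {i,m} / {m}
  b4: {j,m} / {j,m}
  b5: {j} / {c,j}
  b6: {c,j} / {c,j}
  b7: {i,n} / {i}
  b8: {m} / ∅

Live sets:
  b0 li=∅ lo={c,j,m}
  b1 li={c,j,m} lo={c,i,j,m}
  b2 li={c,i,j,m} lo={c,i,j,m}
  b3 li={c,j,m} lo={c,j}
  b4 li={c,j,m} lo={c,j}
  b5 li={c,i,j} lo={c,i,j}
  b6 li={c,j} lo=∅
  b7 li={c,i,j} lo={c,i,j}
  b8 li={c,j} lo={c,j,m}

live-out(b0) = ["c", "j", "m"]

Answer: ["c", "j", "m"]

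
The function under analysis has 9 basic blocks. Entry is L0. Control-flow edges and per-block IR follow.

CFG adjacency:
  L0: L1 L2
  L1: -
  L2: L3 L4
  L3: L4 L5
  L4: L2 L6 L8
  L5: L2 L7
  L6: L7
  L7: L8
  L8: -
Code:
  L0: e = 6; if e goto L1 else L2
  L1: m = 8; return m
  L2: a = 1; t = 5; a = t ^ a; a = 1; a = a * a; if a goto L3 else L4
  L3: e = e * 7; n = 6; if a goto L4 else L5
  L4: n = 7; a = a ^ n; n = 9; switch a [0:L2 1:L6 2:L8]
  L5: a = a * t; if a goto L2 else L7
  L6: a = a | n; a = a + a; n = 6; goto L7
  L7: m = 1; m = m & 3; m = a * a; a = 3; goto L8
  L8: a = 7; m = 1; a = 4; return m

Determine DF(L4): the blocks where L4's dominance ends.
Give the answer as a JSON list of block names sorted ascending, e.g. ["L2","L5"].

Answer: ["L2", "L7", "L8"]

Analysis:
idom tree: L1←L0 L2←L0 L3←L2 L4←L2 L5←L3 L6←L4 L7←L2 L8←L2
Dom at joins:
  L2: preds {L0,L4,L5}: {L0} ∩ {L0,L2,L4} ∩ {L0,L2,L3,L5} = {L0}; idom=L0
  L4: preds {L2,L3}: {L0,L2} ∩ {L0,L2,L3} = {L0,L2}; idom=L2
  L7: preds {L5,L6}: {L0,L2,L3,L5} ∩ {L0,L2,L4,L6} = {L0,L2}; idom=L2
  L8: preds {L4,L7}: {L0,L2,L4} ∩ {L0,L2,L7} = {L0,L2}; idom=L2

DF derivation:
  join L2 pred L0: · stop@L0
  join L2 pred L4: L4→L2 stop@L0
  join L2 pred L5: L5→L3→L2 stop@L0
  join L4 pred L2: · stop@L2
  join L4 pred L3: L3 stop@L2
  join L7 pred L5: L5→L3 stop@L2
  join L7 pred L6: L6→L4 stop@L2
  join L8 pred L4: L4 stop@L2
  join L8 pred L7: L7 stop@L2
  DF(L0)=∅
  DF(L1)=∅
  DF(L2)={L2}
  DF(L3)={L2,L4,L7}
  DF(L4)={L2,L7,L8}
  DF(L5)={L2,L7}
  DF(L6)={L7}
  DF(L7)={L8}
  DF(L8)=∅

DF(L4) = ["L2", "L7", "L8"]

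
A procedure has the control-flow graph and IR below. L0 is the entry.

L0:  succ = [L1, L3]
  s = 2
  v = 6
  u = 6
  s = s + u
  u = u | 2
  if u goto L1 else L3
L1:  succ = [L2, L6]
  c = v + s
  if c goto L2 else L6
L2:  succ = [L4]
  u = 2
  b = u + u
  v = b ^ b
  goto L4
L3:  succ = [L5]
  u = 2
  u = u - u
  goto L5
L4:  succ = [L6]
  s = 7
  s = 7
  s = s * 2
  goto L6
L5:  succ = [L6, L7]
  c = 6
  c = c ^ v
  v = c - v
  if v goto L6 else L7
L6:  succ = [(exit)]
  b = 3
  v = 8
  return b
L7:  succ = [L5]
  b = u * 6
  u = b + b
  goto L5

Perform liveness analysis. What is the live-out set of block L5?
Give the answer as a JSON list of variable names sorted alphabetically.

Answer: ["u", "v"]

Analysis:
def/use:
  L0: def={s,u,v} ue=∅
  L1: def={c} ue={s,v}
  L2: def={b,u,v} ue=∅
  L3: def={u} ue=∅
  L4: def={s} ue=∅
  L5: def={c,v} ue={v}
  L6: def={b,v} ue=∅
  L7: def={b,u} ue={u}

Backward fixpoint:
  L0: in=∅ out={s,v}
  L1: in={s,v} out=∅
  L2: in=∅ out=∅
  L3: in={v} out={u,v}
  L4: in=∅ out=∅
  L5: in={u,v} out={u,v}
  L6: in=∅ out=∅
  L7: in={u,v} out={u,v}

live-out(L5) = ["u", "v"]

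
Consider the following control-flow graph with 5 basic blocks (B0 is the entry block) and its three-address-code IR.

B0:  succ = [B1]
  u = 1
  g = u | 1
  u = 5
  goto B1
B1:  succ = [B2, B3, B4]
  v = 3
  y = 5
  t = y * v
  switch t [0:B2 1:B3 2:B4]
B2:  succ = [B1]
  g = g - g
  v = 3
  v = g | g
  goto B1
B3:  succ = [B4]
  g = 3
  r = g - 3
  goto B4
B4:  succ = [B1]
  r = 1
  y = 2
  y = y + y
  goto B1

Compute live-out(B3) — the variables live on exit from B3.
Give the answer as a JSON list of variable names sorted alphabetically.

Answer: ["g"]

Working:
Block summaries:
  B0: {g,u} / ∅
  B1: {t,v,y} / ∅
  B2: {g,v} / {g}
  B3: {g,r} / ∅
  B4: {r,y} / ∅

Live sets:
  live B0: ∅→{g}
  live B1: {g}→{g}
  live B2: {g}→{g}
  live B3: ∅→{g}
  live B4: {g}→{g}

live-out(B3) = ["g"]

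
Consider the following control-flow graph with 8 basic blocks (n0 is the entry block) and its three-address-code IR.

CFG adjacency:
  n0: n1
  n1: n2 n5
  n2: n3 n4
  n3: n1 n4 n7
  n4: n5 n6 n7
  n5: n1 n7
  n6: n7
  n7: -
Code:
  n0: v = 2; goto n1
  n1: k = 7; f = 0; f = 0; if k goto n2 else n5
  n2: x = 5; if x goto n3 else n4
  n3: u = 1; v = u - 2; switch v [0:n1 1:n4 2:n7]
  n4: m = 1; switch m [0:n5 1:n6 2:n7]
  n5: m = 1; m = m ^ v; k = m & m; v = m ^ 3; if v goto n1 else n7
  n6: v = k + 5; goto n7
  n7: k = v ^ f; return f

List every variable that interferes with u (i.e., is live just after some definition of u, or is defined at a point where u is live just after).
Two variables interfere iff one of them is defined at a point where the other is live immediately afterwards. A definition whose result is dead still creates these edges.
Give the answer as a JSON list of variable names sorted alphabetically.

Answer: ["f", "k"]

Analysis:
Per-block:
  n0: {v} / ∅
  n1: {f,k} / ∅
  n2: {x} / ∅
  n3: {u,v} / ∅
  n4: {m} / ∅
  n5: {k,m,v} / {v}
  n6: {v} / {k}
  n7: {k} / {f,v}

Backward fixpoint:
  n0: in=∅ out={v}
  n1: in={v} out={f,k,v}
  n2: in={f,k,v} out={f,k,v}
  n3: in={f,k} out={f,k,v}
  n4: in={f,k,v} out={f,k,v}
  n5: in={f,v} out={f,v}
  n6: in={f,k} out={f,v}
  n7: in={f,v} out=∅

Interference:
  f↔{k,m,u,v,x}
  k↔{f,m,u,v,x}
  m↔{f,k,v}
  u↔{f,k}
  v↔{f,k,m,x}
  x↔{f,k,v}

N(u) = ["f", "k"]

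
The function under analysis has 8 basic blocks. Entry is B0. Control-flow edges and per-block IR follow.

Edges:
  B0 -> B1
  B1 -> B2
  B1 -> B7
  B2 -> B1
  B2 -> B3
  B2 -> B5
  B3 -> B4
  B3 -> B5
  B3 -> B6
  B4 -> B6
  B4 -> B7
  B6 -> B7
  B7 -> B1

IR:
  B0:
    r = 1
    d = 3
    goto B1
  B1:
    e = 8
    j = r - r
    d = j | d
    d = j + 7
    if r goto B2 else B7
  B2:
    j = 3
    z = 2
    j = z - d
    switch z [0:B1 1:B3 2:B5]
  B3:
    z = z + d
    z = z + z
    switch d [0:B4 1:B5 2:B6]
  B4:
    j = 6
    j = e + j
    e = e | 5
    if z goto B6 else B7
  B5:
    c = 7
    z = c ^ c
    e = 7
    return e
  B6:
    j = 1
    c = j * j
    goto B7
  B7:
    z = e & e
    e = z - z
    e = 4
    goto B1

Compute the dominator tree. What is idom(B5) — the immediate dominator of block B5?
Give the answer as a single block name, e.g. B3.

idom tree: B1←B0 B2←B1 B3←B2 B4←B3 B5←B2 B6←B3 B7←B1
Dom∩ at merges:
  B1: preds {B0,B2,B7}: {B0} ∩ {B0,B1,B2} ∩ {B0,B1,B7} = {B0}; idom=B0
  B5: preds {B2,B3}: {B0,B1,B2} ∩ {B0,B1,B2,B3} = {B0,B1,B2}; idom=B2
  B6: preds {B3,B4}: {B0,B1,B2,B3} ∩ {B0,B1,B2,B3,B4} = {B0,B1,B2,B3}; idom=B3
  B7: preds {B1,B4,B6}: {B0,B1} ∩ {B0,B1,B2,B3,B4} ∩ {B0,B1,B2,B3,B6} = {B0,B1}; idom=B1

idom(B5) = B2

Answer: B2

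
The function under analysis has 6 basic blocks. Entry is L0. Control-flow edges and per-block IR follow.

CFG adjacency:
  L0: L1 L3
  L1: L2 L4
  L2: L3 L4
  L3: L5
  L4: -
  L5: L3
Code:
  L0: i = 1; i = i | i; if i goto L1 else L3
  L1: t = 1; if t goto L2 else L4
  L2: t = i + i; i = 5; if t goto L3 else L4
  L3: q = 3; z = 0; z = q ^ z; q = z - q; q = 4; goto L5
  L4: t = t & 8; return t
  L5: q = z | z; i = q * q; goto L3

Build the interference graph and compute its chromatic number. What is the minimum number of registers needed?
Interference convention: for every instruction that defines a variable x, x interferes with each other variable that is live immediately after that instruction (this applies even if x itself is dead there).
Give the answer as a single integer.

Answer: 2

Working:
Per-block:
  L0 def {i} use ∅
  L1 def {t} use ∅
  L2 def {i,t} use {i}
  L3 def {q,z} use ∅
  L4 def {t} use {t}
  L5 def {i,q} use {z}

Liveness:
  L0: in=∅ out={i}
  L1: in={i} out={i,t}
  L2: in={i} out={t}
  L3: in=∅ out={z}
  L4: in={t} out=∅
  L5: in={z} out=∅

Interfere edges:
  i — {t}
  q — {z}
  t — {i}
  z — {q}

Chromatic number:
  lower bound: {i,t} mutually conflict ⇒ χ ≥ 2
  assign i→R0 q→R0 t→R1 z→R1 — no edge inside a register ⇒ χ ≤ 2
  χ = 2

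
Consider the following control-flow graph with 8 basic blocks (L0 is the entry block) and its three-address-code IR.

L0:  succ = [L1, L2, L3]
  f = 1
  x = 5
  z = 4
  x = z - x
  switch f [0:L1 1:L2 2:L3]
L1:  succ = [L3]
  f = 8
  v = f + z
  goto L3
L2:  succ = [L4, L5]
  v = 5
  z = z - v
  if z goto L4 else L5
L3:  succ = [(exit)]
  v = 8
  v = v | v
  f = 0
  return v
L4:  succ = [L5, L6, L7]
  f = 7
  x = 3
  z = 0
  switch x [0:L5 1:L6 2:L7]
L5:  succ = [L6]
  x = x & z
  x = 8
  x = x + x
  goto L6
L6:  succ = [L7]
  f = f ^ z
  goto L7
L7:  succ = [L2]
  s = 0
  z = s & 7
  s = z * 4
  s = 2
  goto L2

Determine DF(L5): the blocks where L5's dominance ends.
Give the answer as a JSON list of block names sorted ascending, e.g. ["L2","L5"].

idom tree: L1←L0 L2←L0 L3←L0 L4←L2 L5←L2 L6←L2 L7←L2
Join-block Dom:
  L2: preds {L0,L7}: {L0} ∩ {L0,L2,L7} = {L0}; idom=L0
  L3: preds {L0,L1}: {L0} ∩ {L0,L1} = {L0}; idom=L0
  L5: preds {L2,L4}: {L0,L2} ∩ {L0,L2,L4} = {L0,L2}; idom=L2
  L6: preds {L4,L5}: {L0,L2,L4} ∩ {L0,L2,L5} = {L0,L2}; idom=L2
  L7: preds {L4,L6}: {L0,L2,L4} ∩ {L0,L2,L6} = {L0,L2}; idom=L2

Frontier:
  L2←L0: walk · to L0
  L2←L7: walk L7→L2 to L0
  L3←L0: walk · to L0
  L3←L1: walk L1 to L0
  L5←L2: walk · to L2
  L5←L4: walk L4 to L2
  L6←L4: walk L4 to L2
  L6←L5: walk L5 to L2
  L7←L4: walk L4 to L2
  L7←L6: walk L6 to L2
  DF(L0)=∅
  DF(L1)={L3}
  DF(L2)={L2}
  DF(L3)=∅
  DF(L4)={L5,L6,L7}
  DF(L5)={L6}
  DF(L6)={L7}
  DF(L7)={L2}

DF(L5) = ["L6"]

Answer: ["L6"]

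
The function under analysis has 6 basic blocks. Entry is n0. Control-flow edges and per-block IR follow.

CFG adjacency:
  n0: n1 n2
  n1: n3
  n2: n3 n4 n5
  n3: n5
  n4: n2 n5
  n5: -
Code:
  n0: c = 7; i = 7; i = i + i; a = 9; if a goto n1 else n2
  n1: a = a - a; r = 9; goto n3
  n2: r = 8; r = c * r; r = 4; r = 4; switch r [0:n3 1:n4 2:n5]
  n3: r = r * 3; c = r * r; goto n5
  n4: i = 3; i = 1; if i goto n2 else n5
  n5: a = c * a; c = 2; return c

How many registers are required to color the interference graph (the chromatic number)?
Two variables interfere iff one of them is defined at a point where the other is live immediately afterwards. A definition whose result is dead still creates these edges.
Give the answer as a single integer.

Answer: 3

Analysis:
Per-block:
  n0: def={a,c,i} ue=∅
  n1: def={a,r} ue={a}
  n2: def={r} ue={c}
  n3: def={c,r} ue={r}
  n4: def={i} ue=∅
  n5: def={a,c} ue={a,c}

Liveness:
  n0 li=∅ lo={a,c}
  n1 li={a} lo={a,r}
  n2 li={a,c} lo={a,c,r}
  n3 li={a,r} lo={a,c}
  n4 li={a,c} lo={a,c}
  n5 li={a,c} lo=∅

Interfere edges:
  a — {c,i,r}
  c — {a,i,r}
  i — {a,c}
  r — {a,c}

Colouring:
  lower bound: {a,c,i} mutually conflict ⇒ χ ≥ 3
  assign a→R0 c→R1 i→R2 r→R2 — no edge inside a register ⇒ χ ≤ 3
  χ = 3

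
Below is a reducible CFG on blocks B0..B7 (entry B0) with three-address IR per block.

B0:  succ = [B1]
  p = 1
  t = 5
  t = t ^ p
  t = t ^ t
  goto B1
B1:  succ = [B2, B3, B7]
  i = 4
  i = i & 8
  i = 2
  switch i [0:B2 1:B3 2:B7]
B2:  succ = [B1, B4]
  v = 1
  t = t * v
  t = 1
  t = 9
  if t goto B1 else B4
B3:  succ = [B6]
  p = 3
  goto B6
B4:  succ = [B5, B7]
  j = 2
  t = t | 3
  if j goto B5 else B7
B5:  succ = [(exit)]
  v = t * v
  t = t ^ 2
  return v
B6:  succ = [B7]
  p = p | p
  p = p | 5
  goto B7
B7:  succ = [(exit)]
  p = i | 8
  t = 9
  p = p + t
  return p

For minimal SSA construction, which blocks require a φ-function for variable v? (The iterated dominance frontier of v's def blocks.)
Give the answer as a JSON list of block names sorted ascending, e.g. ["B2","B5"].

idom tree: B1←B0 B2←B1 B3←B1 B4←B2 B5←B4 B6←B3 B7←B1
Dom∩ at merges:
  B1: preds {B0,B2}: {B0} ∩ {B0,B1,B2} = {B0}; idom=B0
  B7: preds {B1,B4,B6}: {B0,B1} ∩ {B0,B1,B2,B4} ∩ {B0,B1,B3,B6} = {B0,B1}; idom=B1

Frontier:
  join B1 pred B0: · stop@B0
  join B1 pred B2: B2→B1 stop@B0
  join B7 pred B1: · stop@B1
  join B7 pred B4: B4→B2 stop@B1
  join B7 pred B6: B6→B3 stop@B1
  B0: DF=∅
  B1: DF={B1}
  B2: DF={B1,B7}
  B3: DF={B7}
  B4: DF={B7}
  B5: DF=∅
  B6: DF={B7}
  B7: DF=∅

φ for v: defs {B2,B5}
  DF⁺ = {B1,B7}

Answer: ["B1", "B7"]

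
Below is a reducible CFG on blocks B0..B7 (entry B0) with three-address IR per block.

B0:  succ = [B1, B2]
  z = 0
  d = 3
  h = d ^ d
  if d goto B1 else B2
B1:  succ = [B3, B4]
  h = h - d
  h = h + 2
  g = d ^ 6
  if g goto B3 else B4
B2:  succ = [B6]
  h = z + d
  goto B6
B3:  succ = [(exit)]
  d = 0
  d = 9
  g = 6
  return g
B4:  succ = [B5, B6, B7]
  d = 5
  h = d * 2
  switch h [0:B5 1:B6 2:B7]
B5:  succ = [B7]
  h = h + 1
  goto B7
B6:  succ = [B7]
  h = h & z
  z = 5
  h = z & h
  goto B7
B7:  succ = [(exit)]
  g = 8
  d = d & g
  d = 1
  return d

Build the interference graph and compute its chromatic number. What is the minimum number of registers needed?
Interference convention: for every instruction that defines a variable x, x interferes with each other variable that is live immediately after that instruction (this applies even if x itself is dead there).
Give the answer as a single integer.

def/use:
  B0: def={d,h,z} ue=∅
  B1: def={g,h} ue={d,h}
  B2: def={h} ue={d,z}
  B3: def={d,g} ue=∅
  B4: def={d,h} ue=∅
  B5: def={h} ue={h}
  B6: def={h,z} ue={h,z}
  B7: def={d,g} ue={d}

Liveness:
  B0 li=∅ lo={d,h,z}
  B1 li={d,h,z} lo={z}
  B2 li={d,z} lo={d,h,z}
  B3 li=∅ lo=∅
  B4 li={z} lo={d,h,z}
  B5 li={d,h} lo={d}
  B6 li={d,h,z} lo={d}
  B7 li={d} lo=∅

Interfere edges:
  d — {g,h,z}
  g — {d,z}
  h — {d,z}
  z — {d,g,h}

Chromatic number:
  lower bound: {d,g,z} mutually conflict ⇒ χ ≥ 3
  3-colouring: r0={d}  r1={z}  r2={g,h}
  χ = 3

Answer: 3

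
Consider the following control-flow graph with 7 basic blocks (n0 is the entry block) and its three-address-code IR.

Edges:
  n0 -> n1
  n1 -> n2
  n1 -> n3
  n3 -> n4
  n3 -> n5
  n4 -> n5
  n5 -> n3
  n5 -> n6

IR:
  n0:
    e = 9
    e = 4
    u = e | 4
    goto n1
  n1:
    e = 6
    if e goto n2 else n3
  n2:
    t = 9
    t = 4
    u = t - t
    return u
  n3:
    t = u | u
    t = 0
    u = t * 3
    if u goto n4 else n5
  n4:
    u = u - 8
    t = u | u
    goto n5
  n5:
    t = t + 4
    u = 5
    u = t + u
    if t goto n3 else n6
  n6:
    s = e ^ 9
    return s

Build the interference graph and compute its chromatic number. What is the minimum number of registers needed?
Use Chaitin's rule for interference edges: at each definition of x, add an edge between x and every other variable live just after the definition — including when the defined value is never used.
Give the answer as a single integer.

Answer: 3

Derivation:
Per-block:
  n0 def {e,u} use ∅
  n1 def {e} use ∅
  n2 def {t,u} use ∅
  n3 def {t,u} use {u}
  n4 def {t,u} use {u}
  n5 def {t,u} use {t}
  n6 def {s} use {e}

Liveness:
  n0: in=∅ out={u}
  n1: in={u} out={e,u}
  n2: in=∅ out=∅
  n3: in={e,u} out={e,t,u}
  n4: in={e,u} out={e,t}
  n5: in={e,t} out={e,u}
  n6: in={e} out=∅

Conflict graph:
  e↔{t,u}
  s↔∅
  t↔{e,u}
  u↔{e,t}

Chromatic number:
  clique {e,t,u} ⇒ need ≥ 3
  3-colouring: R0={e,s}  R1={t}  R2={u}
  χ = 3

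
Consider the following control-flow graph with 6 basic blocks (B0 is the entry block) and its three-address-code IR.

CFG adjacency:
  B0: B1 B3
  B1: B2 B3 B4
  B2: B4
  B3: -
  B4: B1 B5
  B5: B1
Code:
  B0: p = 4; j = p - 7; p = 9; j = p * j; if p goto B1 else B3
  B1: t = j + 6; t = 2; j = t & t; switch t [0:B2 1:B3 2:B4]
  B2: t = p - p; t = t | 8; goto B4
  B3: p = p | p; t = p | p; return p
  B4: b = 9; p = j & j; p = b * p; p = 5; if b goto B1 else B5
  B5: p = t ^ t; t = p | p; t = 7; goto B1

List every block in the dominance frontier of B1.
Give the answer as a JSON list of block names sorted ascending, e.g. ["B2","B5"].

Answer: ["B1", "B3"]

Working:
idom tree: B1←B0 B2←B1 B3←B0 B4←B1 B5←B4
Dom∩ at merges:
  B1: preds {B0,B4,B5}: {B0} ∩ {B0,B1,B4} ∩ {B0,B1,B4,B5} = {B0}; idom=B0
  B3: preds {B0,B1}: {B0} ∩ {B0,B1} = {B0}; idom=B0
  B4: preds {B1,B2}: {B0,B1} ∩ {B0,B1,B2} = {B0,B1}; idom=B1

DF walk-up:
  join B1 pred B0: · stop@B0
  join B1 pred B4: B4→B1 stop@B0
  join B1 pred B5: B5→B4→B1 stop@B0
  join B3 pred B0: · stop@B0
  join B3 pred B1: B1 stop@B0
  join B4 pred B1: · stop@B1
  join B4 pred B2: B2 stop@B1
  DF(B0)=∅
  DF(B1)={B1,B3}
  DF(B2)={B4}
  DF(B3)=∅
  DF(B4)={B1}
  DF(B5)={B1}

DF(B1) = ["B1", "B3"]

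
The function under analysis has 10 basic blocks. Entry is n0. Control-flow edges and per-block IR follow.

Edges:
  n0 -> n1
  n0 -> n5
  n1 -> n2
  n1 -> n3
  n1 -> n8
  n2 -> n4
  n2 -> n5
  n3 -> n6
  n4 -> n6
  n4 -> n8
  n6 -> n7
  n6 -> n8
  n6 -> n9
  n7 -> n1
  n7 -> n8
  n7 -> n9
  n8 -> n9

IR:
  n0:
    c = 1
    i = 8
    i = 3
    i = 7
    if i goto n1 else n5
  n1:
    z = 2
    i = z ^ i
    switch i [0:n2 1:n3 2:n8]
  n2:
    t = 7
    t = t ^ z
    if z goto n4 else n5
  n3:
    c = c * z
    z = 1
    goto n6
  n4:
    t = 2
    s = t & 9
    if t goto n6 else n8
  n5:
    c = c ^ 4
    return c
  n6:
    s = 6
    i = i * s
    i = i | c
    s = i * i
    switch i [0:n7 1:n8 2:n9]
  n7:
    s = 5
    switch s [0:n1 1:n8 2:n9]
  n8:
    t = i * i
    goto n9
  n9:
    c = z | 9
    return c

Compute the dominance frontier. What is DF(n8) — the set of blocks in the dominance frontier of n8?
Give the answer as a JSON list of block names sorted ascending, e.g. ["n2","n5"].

Answer: ["n9"]

Analysis:
idom tree: n1←n0 n2←n1 n3←n1 n4←n2 n5←n0 n6←n1 n7←n6 n8←n1 n9←n1
Join-block Dom:
  n1: preds {n0,n7}: {n0} ∩ {n0,n1,n6,n7} = {n0}; idom=n0
  n5: preds {n0,n2}: {n0} ∩ {n0,n1,n2} = {n0}; idom=n0
  n6: preds {n3,n4}: {n0,n1,n3} ∩ {n0,n1,n2,n4} = {n0,n1}; idom=n1
  n8: preds {n1,n4,n6,n7}: {n0,n1} ∩ {n0,n1,n2,n4} ∩ {n0,n1,n6} ∩ {n0,n1,n6,n7} = {n0,n1}; idom=n1
  n9: preds {n6,n7,n8}: {n0,n1,n6} ∩ {n0,n1,n6,n7} ∩ {n0,n1,n8} = {n0,n1}; idom=n1

Frontier:
  join n1 pred n0: · stop@n0
  join n1 pred n7: n7→n6→n1 stop@n0
  join n5 pred n0: · stop@n0
  join n5 pred n2: n2→n1 stop@n0
  join n6 pred n3: n3 stop@n1
  join n6 pred n4: n4→n2 stop@n1
  join n8 pred n1: · stop@n1
  join n8 pred n4: n4→n2 stop@n1
  join n8 pred n6: n6 stop@n1
  join n8 pred n7: n7→n6 stop@n1
  join n9 pred n6: n6 stop@n1
  join n9 pred n7: n7→n6 stop@n1
  join n9 pred n8: n8 stop@n1
  DF(n0)=∅
  DF(n1)={n1,n5}
  DF(n2)={n5,n6,n8}
  DF(n3)={n6}
  DF(n4)={n6,n8}
  DF(n5)=∅
  DF(n6)={n1,n8,n9}
  DF(n7)={n1,n8,n9}
  DF(n8)={n9}
  DF(n9)=∅

DF(n8) = ["n9"]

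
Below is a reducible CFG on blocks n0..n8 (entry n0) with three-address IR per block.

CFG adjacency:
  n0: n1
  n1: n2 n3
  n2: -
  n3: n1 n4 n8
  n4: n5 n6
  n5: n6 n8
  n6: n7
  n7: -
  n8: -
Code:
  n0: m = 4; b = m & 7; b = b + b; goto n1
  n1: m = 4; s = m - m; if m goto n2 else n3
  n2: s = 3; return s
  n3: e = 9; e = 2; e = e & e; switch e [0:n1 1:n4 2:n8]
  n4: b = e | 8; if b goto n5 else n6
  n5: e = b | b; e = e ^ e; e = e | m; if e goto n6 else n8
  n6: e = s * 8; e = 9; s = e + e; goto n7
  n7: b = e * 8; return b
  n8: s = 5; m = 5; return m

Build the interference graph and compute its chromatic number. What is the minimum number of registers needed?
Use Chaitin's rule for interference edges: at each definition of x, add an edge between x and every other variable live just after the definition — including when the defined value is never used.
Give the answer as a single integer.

Answer: 3

Analysis:
Per-block:
  n0 def {b,m} use ∅
  n1 def {m,s} use ∅
  n2 def {s} use ∅
  n3 def {e} use ∅
  n4 def {b} use {e}
  n5 def {e} use {b,m}
  n6 def {e,s} use {s}
  n7 def {b} use {e}
  n8 def {m,s} use ∅

Live sets:
  n0 li=∅ lo=∅
  n1 li=∅ lo={m,s}
  n2 li=∅ lo=∅
  n3 li={m,s} lo={e,m,s}
  n4 li={e,m,s} lo={b,m,s}
  n5 li={b,m,s} lo={s}
  n6 li={s} lo={e}
  n7 li={e} lo=∅
  n8 li=∅ lo=∅

Conflict graph:
  b — {m,s}
  e — {m,s}
  m — {b,e,s}
  s — {b,e,m}

Chromatic number:
  lower bound: {b,m,s} mutually conflict ⇒ χ ≥ 3
  3-colouring: R0={m}  R1={s}  R2={b,e}
  χ = 3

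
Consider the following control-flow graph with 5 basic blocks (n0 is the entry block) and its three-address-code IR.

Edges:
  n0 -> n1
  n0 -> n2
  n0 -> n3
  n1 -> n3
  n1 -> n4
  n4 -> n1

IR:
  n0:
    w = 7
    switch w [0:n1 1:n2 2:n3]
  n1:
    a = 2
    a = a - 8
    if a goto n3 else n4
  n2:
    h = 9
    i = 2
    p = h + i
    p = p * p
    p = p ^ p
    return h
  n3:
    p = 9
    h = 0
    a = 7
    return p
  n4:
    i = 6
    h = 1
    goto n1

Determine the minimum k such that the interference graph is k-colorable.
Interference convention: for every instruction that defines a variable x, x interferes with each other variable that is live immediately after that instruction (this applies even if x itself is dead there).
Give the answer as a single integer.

Per-block:
  n0: def={w} ue=∅
  n1: def={a} ue=∅
  n2: def={h,i,p} ue=∅
  n3: def={a,h,p} ue=∅
  n4: def={h,i} ue=∅

Live sets:
  n0: in=∅ out=∅
  n1: in=∅ out=∅
  n2: in=∅ out=∅
  n3: in=∅ out=∅
  n4: in=∅ out=∅

Interference:
  a: {p}
  h: {i,p}
  i: {h}
  p: {a,h}
  w: ∅

Colouring:
  clique {a,p} ⇒ need ≥ 2
  2-colouring: r0={a,h,w}  r1={i,p}
  χ = 2

Answer: 2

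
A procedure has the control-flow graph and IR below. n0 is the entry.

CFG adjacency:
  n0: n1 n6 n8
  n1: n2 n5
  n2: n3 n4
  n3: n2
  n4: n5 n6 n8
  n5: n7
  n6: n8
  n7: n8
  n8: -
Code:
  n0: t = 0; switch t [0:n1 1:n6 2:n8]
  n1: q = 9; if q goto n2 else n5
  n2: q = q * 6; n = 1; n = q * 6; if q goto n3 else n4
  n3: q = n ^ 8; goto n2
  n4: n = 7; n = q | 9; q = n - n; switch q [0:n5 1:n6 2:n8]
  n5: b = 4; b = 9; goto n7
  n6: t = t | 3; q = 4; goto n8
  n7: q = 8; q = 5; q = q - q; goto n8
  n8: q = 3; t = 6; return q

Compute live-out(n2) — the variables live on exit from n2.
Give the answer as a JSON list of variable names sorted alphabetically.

Block summaries:
  n0: {t} / ∅
  n1: {q} / ∅
  n2: {n,q} / {q}
  n3: {q} / {n}
  n4: {n,q} / {q}
  n5: {b} / ∅
  n6: {q,t} / {t}
  n7: {q} / ∅
  n8: {q,t} / ∅

Backward fixpoint:
  n0: in=∅ out={t}
  n1: in={t} out={q,t}
  n2: in={q,t} out={n,q,t}
  n3: in={n,t} out={q,t}
  n4: in={q,t} out={t}
  n5: in=∅ out=∅
  n6: in={t} out=∅
  n7: in=∅ out=∅
  n8: in=∅ out=∅

live-out(n2) = ["n", "q", "t"]

Answer: ["n", "q", "t"]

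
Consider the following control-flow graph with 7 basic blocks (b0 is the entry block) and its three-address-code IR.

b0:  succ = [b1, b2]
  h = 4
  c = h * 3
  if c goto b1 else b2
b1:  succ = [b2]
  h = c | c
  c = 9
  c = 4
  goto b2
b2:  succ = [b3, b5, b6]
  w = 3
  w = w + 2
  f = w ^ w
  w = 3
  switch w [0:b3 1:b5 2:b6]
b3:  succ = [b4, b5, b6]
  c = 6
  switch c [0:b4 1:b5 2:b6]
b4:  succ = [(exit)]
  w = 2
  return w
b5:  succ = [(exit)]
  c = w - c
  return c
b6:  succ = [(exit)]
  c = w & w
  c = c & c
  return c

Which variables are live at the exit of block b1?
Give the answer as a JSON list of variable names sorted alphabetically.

Answer: ["c"]

Working:
Per-block:
  b0: {c,h} / ∅
  b1: {c,h} / {c}
  b2: {f,w} / ∅
  b3: {c} / ∅
  b4: {w} / ∅
  b5: {c} / {c,w}
  b6: {c} / {w}

Liveness:
  b0 li=∅ lo={c}
  b1 li={c} lo={c}
  b2 li={c} lo={c,w}
  b3 li={w} lo={c,w}
  b4 li=∅ lo=∅
  b5 li={c,w} lo=∅
  b6 li={w} lo=∅

live-out(b1) = ["c"]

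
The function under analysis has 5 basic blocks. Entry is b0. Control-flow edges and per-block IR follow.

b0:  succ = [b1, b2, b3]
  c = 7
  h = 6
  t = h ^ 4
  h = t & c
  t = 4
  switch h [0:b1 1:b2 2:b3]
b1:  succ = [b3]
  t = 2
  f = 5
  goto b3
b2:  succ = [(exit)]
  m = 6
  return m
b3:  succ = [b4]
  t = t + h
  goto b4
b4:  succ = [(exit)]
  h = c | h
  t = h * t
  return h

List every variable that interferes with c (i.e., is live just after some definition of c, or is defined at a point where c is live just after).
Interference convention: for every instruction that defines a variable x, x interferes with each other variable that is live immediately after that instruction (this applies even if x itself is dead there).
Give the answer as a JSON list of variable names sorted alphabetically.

Block summaries:
  b0 def {c,h,t} use ∅
  b1 def {f,t} use ∅
  b2 def {m} use ∅
  b3 def {t} use {h,t}
  b4 def {h,t} use {c,h,t}

Liveness:
  live b0: ∅→{c,h,t}
  live b1: {c,h}→{c,h,t}
  live b2: ∅→∅
  live b3: {c,h,t}→{c,h,t}
  live b4: {c,h,t}→∅

Interference:
  c — {f,h,t}
  f — {c,h,t}
  h — {c,f,t}
  m — ∅
  t — {c,f,h}

N(c) = ["f", "h", "t"]

Answer: ["f", "h", "t"]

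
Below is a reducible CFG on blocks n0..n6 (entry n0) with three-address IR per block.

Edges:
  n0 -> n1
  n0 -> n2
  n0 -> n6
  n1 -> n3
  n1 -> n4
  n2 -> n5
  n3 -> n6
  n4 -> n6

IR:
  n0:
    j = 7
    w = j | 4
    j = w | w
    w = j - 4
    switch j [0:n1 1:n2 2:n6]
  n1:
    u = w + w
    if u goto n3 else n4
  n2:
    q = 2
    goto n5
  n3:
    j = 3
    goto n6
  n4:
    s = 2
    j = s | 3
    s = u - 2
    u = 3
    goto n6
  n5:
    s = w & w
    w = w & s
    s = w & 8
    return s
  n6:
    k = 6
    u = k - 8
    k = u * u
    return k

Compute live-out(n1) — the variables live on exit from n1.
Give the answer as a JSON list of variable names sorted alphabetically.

Answer: ["u"]

Working:
Block summaries:
  n0: {j,w} / ∅
  n1: {u} / {w}
  n2: {q} / ∅
  n3: {j} / ∅
  n4: {j,s,u} / {u}
  n5: {s,w} / {w}
  n6: {k,u} / ∅

Live sets:
  n0 li=∅ lo={w}
  n1 li={w} lo={u}
  n2 li={w} lo={w}
  n3 li=∅ lo=∅
  n4 li={u} lo=∅
  n5 li={w} lo=∅
  n6 li=∅ lo=∅

live-out(n1) = ["u"]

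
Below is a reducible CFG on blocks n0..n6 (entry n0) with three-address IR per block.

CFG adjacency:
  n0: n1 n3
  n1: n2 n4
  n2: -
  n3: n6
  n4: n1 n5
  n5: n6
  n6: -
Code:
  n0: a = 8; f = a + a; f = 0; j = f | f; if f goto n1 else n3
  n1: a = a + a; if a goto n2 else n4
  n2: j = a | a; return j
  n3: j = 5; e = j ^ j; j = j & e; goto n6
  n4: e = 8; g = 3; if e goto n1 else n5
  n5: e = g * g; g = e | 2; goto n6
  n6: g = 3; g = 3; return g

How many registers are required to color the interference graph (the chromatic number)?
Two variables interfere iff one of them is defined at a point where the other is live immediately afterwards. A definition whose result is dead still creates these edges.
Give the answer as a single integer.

Block summaries:
  n0 def {a,f,j} use ∅
  n1 def {a} use {a}
  n2 def {j} use {a}
  n3 def {e,j} use ∅
  n4 def {e,g} use ∅
  n5 def {e,g} use {g}
  n6 def {g} use ∅

Liveness:
  n0 li=∅ lo={a}
  n1 li={a} lo={a}
  n2 li={a} lo=∅
  n3 li=∅ lo=∅
  n4 li={a} lo={a,g}
  n5 li={g} lo=∅
  n6 li=∅ lo=∅

Interfere edges:
  a: {e,f,g,j}
  e: {a,g,j}
  f: {a,j}
  g: {a,e}
  j: {a,e,f}

Chromatic number:
  lower bound: {a,e,g} mutually conflict ⇒ χ ≥ 3
  assign a→r0 e→r1 f→r1 g→r2 j→r2 — no edge inside a register ⇒ χ ≤ 3
  χ = 3

Answer: 3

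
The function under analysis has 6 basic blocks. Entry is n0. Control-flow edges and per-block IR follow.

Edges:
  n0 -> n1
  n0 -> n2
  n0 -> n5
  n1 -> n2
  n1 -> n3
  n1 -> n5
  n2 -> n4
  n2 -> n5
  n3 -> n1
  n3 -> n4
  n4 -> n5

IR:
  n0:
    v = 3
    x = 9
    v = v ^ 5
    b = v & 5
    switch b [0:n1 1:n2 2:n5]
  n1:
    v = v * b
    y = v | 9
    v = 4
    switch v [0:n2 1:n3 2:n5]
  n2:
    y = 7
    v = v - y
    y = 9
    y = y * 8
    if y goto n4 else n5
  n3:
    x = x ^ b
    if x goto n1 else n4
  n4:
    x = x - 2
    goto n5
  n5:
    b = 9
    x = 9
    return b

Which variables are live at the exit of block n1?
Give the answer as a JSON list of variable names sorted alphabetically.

Answer: ["b", "v", "x"]

Working:
Block summaries:
  n0 def {b,v,x} use ∅
  n1 def {v,y} use {b,v}
  n2 def {v,y} use {v}
  n3 def {x} use {b,x}
  n4 def {x} use {x}
  n5 def {b,x} use ∅

Backward fixpoint:
  n0 li=∅ lo={b,v,x}
  n1 li={b,v,x} lo={b,v,x}
  n2 li={v,x} lo={x}
  n3 li={b,v,x} lo={b,v,x}
  n4 li={x} lo=∅
  n5 li=∅ lo=∅

live-out(n1) = ["b", "v", "x"]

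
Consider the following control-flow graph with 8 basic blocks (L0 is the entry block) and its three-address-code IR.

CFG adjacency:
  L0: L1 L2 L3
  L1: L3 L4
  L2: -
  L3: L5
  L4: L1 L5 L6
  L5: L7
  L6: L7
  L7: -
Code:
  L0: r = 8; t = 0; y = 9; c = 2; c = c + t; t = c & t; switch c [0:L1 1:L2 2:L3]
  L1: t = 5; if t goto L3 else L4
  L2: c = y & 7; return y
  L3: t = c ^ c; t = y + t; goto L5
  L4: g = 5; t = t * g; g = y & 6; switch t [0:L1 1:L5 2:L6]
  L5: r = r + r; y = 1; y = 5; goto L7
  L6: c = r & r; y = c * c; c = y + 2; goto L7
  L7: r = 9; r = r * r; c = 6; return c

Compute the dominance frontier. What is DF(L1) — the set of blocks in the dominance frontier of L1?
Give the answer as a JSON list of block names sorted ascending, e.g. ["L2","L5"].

idom tree: L1←L0 L2←L0 L3←L0 L4←L1 L5←L0 L6←L4 L7←L0
Dom at joins:
  L1: preds {L0,L4}: {L0} ∩ {L0,L1,L4} = {L0}; idom=L0
  L3: preds {L0,L1}: {L0} ∩ {L0,L1} = {L0}; idom=L0
  L5: preds {L3,L4}: {L0,L3} ∩ {L0,L1,L4} = {L0}; idom=L0
  L7: preds {L5,L6}: {L0,L5} ∩ {L0,L1,L4,L6} = {L0}; idom=L0

DF walk-up:
  L1←L0: walk · to L0
  L1←L4: walk L4→L1 to L0
  L3←L0: walk · to L0
  L3←L1: walk L1 to L0
  L5←L3: walk L3 to L0
  L5←L4: walk L4→L1 to L0
  L7←L5: walk L5 to L0
  L7←L6: walk L6→L4→L1 to L0
  DF(L0)=∅
  DF(L1)={L1,L3,L5,L7}
  DF(L2)=∅
  DF(L3)={L5}
  DF(L4)={L1,L5,L7}
  DF(L5)={L7}
  DF(L6)={L7}
  DF(L7)=∅

DF(L1) = ["L1", "L3", "L5", "L7"]

Answer: ["L1", "L3", "L5", "L7"]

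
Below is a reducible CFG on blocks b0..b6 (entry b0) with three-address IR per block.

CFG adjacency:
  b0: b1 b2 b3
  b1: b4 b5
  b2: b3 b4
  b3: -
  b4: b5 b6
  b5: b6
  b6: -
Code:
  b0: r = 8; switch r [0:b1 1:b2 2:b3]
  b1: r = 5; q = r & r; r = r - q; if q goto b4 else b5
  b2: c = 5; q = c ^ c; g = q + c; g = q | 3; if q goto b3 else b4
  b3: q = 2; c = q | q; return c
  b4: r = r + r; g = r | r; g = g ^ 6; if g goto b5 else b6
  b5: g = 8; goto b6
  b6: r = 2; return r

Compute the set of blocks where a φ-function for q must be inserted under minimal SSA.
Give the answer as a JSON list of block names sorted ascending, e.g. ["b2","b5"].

Answer: ["b3", "b4", "b5", "b6"]

Analysis:
idom tree: b1←b0 b2←b0 b3←b0 b4←b0 b5←b0 b6←b0
Join-block Dom:
  b3: preds {b0,b2}: {b0} ∩ {b0,b2} = {b0}; idom=b0
  b4: preds {b1,b2}: {b0,b1} ∩ {b0,b2} = {b0}; idom=b0
  b5: preds {b1,b4}: {b0,b1} ∩ {b0,b4} = {b0}; idom=b0
  b6: preds {b4,b5}: {b0,b4} ∩ {b0,b5} = {b0}; idom=b0

Frontier:
  b3←b0: walk · to b0
  b3←b2: walk b2 to b0
  b4←b1: walk b1 to b0
  b4←b2: walk b2 to b0
  b5←b1: walk b1 to b0
  b5←b4: walk b4 to b0
  b6←b4: walk b4 to b0
  b6←b5: walk b5 to b0
  b0: DF=∅
  b1: DF={b4,b5}
  b2: DF={b3,b4}
  b3: DF=∅
  b4: DF={b5,b6}
  b5: DF={b6}
  b6: DF=∅

φ for q: defs {b1,b2,b3}
  DF⁺ = {b3,b4,b5,b6}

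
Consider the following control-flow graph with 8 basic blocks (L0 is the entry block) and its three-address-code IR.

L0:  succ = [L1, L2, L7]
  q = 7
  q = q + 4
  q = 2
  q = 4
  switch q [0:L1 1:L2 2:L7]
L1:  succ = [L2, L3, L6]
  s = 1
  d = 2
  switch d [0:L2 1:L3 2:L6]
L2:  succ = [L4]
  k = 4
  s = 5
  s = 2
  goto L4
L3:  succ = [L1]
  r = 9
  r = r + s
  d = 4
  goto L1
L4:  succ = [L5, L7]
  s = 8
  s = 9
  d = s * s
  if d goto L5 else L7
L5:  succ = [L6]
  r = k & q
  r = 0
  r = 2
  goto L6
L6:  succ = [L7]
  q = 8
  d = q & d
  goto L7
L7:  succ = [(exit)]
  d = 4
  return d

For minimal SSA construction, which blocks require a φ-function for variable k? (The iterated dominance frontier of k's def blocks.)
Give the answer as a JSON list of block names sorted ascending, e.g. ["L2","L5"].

idom tree: L1←L0 L2←L0 L3←L1 L4←L2 L5←L4 L6←L0 L7←L0
Join-block Dom:
  L1: preds {L0,L3}: {L0} ∩ {L0,L1,L3} = {L0}; idom=L0
  L2: preds {L0,L1}: {L0} ∩ {L0,L1} = {L0}; idom=L0
  L6: preds {L1,L5}: {L0,L1} ∩ {L0,L2,L4,L5} = {L0}; idom=L0
  L7: preds {L0,L4,L6}: {L0} ∩ {L0,L2,L4} ∩ {L0,L6} = {L0}; idom=L0

DF walk-up:
  L1←L0: walk · to L0
  L1←L3: walk L3→L1 to L0
  L2←L0: walk · to L0
  L2←L1: walk L1 to L0
  L6←L1: walk L1 to L0
  L6←L5: walk L5→L4→L2 to L0
  L7←L0: walk · to L0
  L7←L4: walk L4→L2 to L0
  L7←L6: walk L6 to L0
  L0: DF=∅
  L1: DF={L1,L2,L6}
  L2: DF={L6,L7}
  L3: DF={L1}
  L4: DF={L6,L7}
  L5: DF={L6}
  L6: DF={L7}
  L7: DF=∅

φ for k: defs {L2}
  DF⁺ = {L6,L7}

Answer: ["L6", "L7"]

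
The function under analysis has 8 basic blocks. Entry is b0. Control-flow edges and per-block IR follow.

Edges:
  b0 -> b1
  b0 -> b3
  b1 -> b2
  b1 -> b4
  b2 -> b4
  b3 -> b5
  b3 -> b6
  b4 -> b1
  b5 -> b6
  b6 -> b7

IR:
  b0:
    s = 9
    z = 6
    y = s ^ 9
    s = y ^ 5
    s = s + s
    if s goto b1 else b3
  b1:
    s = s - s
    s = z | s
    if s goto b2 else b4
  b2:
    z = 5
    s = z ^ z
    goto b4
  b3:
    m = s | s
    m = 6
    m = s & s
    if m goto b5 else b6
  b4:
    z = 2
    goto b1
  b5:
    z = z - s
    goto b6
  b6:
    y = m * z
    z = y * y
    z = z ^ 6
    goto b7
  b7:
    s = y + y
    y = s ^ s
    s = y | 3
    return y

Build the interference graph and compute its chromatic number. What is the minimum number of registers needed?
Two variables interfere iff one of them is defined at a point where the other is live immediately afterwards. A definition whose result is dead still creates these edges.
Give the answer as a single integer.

Per-block:
  b0: def={s,y,z} ue=∅
  b1: def={s} ue={s,z}
  b2: def={s,z} ue=∅
  b3: def={m} ue={s}
  b4: def={z} ue=∅
  b5: def={z} ue={s,z}
  b6: def={y,z} ue={m,z}
  b7: def={s,y} ue={y}

Liveness:
  b0 li=∅ lo={s,z}
  b1 li={s,z} lo={s}
  b2 li=∅ lo={s}
  b3 li={s,z} lo={m,s,z}
  b4 li={s} lo={s,z}
  b5 li={m,s,z} lo={m,z}
  b6 li={m,z} lo={y}
  b7 li={y} lo=∅

Interference:
  m↔{s,z}
  s↔{m,y,z}
  y↔{s,z}
  z↔{m,s,y}

Chromatic number:
  lower bound: {m,s,z} mutually conflict ⇒ χ ≥ 3
  assign m→c2 s→c0 y→c2 z→c1 — no edge inside a register ⇒ χ ≤ 3
  χ = 3

Answer: 3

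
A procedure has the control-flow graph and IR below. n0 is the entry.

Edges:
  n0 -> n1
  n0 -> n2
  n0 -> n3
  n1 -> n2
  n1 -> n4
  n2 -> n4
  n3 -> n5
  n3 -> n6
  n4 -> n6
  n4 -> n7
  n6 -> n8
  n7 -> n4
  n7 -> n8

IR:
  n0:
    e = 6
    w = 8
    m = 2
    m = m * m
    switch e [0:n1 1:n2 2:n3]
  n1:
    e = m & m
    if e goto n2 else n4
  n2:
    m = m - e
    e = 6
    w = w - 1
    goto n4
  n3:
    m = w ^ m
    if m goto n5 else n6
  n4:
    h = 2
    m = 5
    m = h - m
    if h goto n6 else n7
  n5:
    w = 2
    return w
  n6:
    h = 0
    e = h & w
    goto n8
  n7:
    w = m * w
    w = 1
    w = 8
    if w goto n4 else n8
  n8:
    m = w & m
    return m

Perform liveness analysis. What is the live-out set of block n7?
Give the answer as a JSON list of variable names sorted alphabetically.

Answer: ["m", "w"]

Analysis:
Per-block:
  n0 def {e,m,w} use ∅
  n1 def {e} use {m}
  n2 def {e,m,w} use {e,m,w}
  n3 def {m} use {m,w}
  n4 def {h,m} use ∅
  n5 def {w} use ∅
  n6 def {e,h} use {w}
  n7 def {w} use {m,w}
  n8 def {m} use {m,w}

Liveness:
  live n0: ∅→{e,m,w}
  live n1: {m,w}→{e,m,w}
  live n2: {e,m,w}→{w}
  live n3: {m,w}→{m,w}
  live n4: {w}→{m,w}
  live n5: ∅→∅
  live n6: {m,w}→{m,w}
  live n7: {m,w}→{m,w}
  live n8: {m,w}→∅

live-out(n7) = ["m", "w"]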